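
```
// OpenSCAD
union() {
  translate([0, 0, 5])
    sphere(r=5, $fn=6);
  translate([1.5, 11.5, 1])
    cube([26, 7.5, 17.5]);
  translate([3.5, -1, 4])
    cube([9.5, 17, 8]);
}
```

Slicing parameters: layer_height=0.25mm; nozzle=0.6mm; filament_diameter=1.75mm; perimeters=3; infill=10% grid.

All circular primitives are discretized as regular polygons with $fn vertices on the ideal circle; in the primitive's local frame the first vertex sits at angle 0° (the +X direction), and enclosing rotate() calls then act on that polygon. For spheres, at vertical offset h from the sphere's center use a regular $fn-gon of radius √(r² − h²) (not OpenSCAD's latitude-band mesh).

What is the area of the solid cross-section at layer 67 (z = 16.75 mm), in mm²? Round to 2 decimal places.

At z = 16.75 mm: the sphere is absent (|z−center|=11.750 > r=5); the cube at (1.5, 11.5) (footprint 26×7.5) is included at this height (area 195.00 mm²); the cube at (3.5, -1) is absent (z outside [4, 12]); Taking the union: only the 26×7.5 cube at (1.5, 11.5) is present, so the union is just that shape — area = 195.00 mm². Overall, the cross-section is a single solid region. Net area = 195.00 mm².

195.00 mm²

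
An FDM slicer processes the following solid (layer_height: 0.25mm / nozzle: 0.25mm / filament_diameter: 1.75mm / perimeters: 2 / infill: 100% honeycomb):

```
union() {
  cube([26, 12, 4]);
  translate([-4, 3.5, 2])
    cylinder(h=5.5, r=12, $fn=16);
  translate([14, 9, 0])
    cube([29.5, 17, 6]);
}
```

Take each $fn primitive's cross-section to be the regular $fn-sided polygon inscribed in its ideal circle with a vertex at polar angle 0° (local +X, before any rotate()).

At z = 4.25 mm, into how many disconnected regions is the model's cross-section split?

At z = 4.25 mm: the cube is absent (z outside [0, 4]); the r=12 cylinder at (-4, 3.5) contributes a regular 16-gon of circumradius 12; the cube at (14, 9) is present — its section is the full 29.5×17 rectangle; Taking the union: the 2 present regions are separate (no shared area or edge), so areas and boundary lengths simply add and each stays a separate island — 2 connected regions. The result has 2 disconnected regions.

2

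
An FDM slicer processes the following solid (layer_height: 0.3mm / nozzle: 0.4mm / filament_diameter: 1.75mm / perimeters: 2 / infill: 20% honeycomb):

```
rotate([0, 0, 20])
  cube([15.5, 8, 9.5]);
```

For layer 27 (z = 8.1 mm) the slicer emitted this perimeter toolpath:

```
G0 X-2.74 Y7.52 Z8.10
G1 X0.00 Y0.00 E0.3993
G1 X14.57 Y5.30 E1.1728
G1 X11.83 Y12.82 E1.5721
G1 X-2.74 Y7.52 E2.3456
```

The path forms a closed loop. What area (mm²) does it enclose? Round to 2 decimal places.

Apply the shoelace formula to the sequence of (X, Y) vertices; enclosed area = 124.09 mm².

124.09 mm²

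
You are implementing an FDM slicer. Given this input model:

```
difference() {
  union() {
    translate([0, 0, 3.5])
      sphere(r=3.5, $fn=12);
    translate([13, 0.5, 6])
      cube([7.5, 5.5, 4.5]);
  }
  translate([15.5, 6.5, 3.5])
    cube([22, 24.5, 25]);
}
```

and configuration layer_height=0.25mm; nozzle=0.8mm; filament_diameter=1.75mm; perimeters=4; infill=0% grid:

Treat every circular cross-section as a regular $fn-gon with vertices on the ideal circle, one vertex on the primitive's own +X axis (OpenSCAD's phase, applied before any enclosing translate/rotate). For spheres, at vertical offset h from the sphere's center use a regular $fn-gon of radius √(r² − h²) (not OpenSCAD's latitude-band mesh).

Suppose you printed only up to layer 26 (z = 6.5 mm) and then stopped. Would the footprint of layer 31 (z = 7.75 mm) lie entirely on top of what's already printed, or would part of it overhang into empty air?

Compare the two slices. At z = 6.5: the r=3.5 sphere contributes a regular 12-gon of circumradius √(3.5²−3²) = 1.803 (area = (12/2)·1.803²·sin(360°/12) = 9.75 mm²); the cube at (13, 0.5) is present — its section is the full 7.5×5.5 rectangle (area 41.25 mm²); Merging all regions: the 2 present regions are separate (no shared area or edge), so areas and boundary lengths simply add and each stays a separate island — area = 51.00 mm²; the cube at (15.5, 6.5) is present — its section is the full 22×24.5 rectangle (area 539.00 mm²); After the difference (first − rest): starting from the result so far (51.00 mm²), the 22×24.5 cube at (15.5, 6.5) misses the remaining region (no effect) — area = 51.00 mm². At z = 7.75: the sphere does not reach this height (|z−center|=4.250 > r=3.5); the cube at (13, 0.5) (footprint 7.5×5.5) is included at this height (area 41.25 mm²); Combining (union): only the 7.5×5.5 cube at (13, 0.5) is present, so the union is just that shape — area = 41.25 mm²; the cube at (15.5, 6.5) is present — its section is the full 22×24.5 rectangle (area 539.00 mm²); Subtracting the remaining from the first: starting from the result so far (41.25 mm²), the 22×24.5 cube at (15.5, 6.5) misses the remaining region (no effect) — area = 41.25 mm². Checking containment: the cross-section at z = 7.75 is a subset of the cross-section at z = 6.5.

entirely on top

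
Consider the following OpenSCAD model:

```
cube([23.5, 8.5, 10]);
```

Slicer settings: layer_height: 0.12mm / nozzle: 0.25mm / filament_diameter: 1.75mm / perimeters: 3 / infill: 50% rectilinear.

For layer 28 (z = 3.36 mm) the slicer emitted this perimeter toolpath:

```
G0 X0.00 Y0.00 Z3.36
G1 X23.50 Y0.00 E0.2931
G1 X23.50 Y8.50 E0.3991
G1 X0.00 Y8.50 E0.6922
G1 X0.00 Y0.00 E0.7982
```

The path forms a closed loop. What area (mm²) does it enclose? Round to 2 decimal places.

199.75 mm²

Apply the shoelace formula to the sequence of (X, Y) vertices; enclosed area = 199.75 mm².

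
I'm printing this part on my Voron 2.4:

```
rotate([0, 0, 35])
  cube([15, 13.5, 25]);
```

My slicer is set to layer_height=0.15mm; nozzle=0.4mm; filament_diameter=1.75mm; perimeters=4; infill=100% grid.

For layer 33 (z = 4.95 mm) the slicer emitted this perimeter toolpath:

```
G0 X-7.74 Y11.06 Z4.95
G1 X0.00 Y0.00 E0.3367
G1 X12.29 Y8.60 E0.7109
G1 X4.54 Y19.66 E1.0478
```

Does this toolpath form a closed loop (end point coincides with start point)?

no

Start point (G0): (-7.74, 11.06). End point (last G1): the path does not return to the start — open.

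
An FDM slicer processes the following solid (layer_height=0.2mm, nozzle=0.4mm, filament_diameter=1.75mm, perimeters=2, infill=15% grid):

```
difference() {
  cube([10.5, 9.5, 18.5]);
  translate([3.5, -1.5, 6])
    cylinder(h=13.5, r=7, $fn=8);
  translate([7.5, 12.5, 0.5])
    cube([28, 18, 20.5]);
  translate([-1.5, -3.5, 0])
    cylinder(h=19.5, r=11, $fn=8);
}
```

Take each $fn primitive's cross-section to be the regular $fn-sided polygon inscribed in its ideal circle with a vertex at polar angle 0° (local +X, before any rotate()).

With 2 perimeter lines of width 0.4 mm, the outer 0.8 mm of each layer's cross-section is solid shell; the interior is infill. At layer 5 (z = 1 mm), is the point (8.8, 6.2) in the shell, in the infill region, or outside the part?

infill

At z = 1 mm: the 10.5×9.5 cube contributes its full rectangle; the cylinder at (3.5, -1.5) does not reach this height (z outside [6, 19.5]); the cube at (7.5, 12.5) is present — its section is the full 28×18 rectangle; the r=11 cylinder at (-1.5, -3.5) contributes a regular 8-gon of circumradius 11; After the difference (first − rest): starting from the 10.5×9.5 cube, the 28×18 cube at (7.5, 12.5) misses the remaining region (no effect); the r=11 cylinder at (-1.5, -3.5) partially overlaps it — only the 38.81 mm² overlap (of its 342.24 mm²) is removed, clipping the outline — 1 connected region. Overall, the cross-section is a single solid region. The nearest boundary edge runs (10.50, 9.50)→(10.50, 0.00); distance from the point to it = 1.70 mm. The point is inside the cross-section and 1.70 mm from the nearest boundary — more than the 0.8 mm shell width (2 × 0.4), so it's in the infill interior.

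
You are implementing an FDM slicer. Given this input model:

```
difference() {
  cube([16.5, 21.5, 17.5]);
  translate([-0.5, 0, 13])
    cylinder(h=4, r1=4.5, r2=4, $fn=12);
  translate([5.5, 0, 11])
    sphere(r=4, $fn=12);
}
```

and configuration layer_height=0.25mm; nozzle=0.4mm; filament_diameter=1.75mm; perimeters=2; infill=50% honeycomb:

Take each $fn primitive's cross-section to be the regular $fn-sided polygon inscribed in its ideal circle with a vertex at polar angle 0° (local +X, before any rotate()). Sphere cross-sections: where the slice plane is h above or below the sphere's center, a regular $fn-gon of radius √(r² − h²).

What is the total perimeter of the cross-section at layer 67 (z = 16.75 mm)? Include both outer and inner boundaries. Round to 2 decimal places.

At z = 16.75 mm: the cube is present — its section is the full 16.5×21.5 rectangle (perimeter 76.00 mm); the cone at (-0.5, 0) contributes a regular 12-gon of circumradius 4.031 (interpolated between r1=4.5 and r2=4 at t=0.938) (perimeter = 2·12·4.031·sin(180°/12) = 25.04 mm); the sphere at (5.5, 0) is absent (|z−center|=5.750 > r=4); Taking the first minus the rest: starting from the 16.5×21.5 cube, the cone at (-0.5, 0) partially overlaps it — only the 10.21 mm² overlap (of its 48.75 mm²) is removed, clipping the outline — boundary = 74.31 mm. Overall, the cross-section is a single solid region. Total boundary length (outer) = 74.31 mm.

74.31 mm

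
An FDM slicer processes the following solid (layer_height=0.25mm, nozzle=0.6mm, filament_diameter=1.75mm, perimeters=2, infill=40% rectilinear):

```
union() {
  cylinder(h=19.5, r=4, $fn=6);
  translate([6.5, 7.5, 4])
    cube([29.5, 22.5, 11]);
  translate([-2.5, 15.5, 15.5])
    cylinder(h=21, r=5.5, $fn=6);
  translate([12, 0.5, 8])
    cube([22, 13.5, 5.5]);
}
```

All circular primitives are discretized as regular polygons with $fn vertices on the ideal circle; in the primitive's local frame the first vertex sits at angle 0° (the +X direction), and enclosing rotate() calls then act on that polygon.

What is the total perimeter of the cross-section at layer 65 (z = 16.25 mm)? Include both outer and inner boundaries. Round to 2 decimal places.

57.00 mm

At z = 16.25 mm: the cylinder: section is a regular 6-gon, circumradius r=4 (perimeter = 2·6·4.000·sin(180°/6) = 24.00 mm); the cube at (6.5, 7.5) is not intersected at this z (z outside [4, 15]); the r=5.5 cylinder at (-2.5, 15.5) contributes a regular 6-gon of circumradius 5.5 (perimeter = 2·6·5.500·sin(180°/6) = 33.00 mm); the cube at (12, 0.5) is not intersected at this z (z outside [8, 13.5]); Taking the union: the 2 present regions are separate (no shared area or edge), so areas and boundary lengths simply add and each stays a separate island — boundary = 57.00 mm. Overall, the cross-section has 2 separate islands. Total boundary length (outer) = 57.00 mm.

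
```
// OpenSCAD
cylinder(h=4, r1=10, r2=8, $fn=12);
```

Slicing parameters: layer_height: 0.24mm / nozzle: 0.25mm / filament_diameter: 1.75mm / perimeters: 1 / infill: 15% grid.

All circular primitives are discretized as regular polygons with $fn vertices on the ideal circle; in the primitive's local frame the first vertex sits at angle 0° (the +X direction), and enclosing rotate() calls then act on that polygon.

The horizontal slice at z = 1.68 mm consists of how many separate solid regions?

1

At z = 1.68 mm: the cone contributes a regular 12-gon of circumradius 9.160 (interpolated between r1=10 and r2=8 at t=0.420). The result has 1 disconnected region.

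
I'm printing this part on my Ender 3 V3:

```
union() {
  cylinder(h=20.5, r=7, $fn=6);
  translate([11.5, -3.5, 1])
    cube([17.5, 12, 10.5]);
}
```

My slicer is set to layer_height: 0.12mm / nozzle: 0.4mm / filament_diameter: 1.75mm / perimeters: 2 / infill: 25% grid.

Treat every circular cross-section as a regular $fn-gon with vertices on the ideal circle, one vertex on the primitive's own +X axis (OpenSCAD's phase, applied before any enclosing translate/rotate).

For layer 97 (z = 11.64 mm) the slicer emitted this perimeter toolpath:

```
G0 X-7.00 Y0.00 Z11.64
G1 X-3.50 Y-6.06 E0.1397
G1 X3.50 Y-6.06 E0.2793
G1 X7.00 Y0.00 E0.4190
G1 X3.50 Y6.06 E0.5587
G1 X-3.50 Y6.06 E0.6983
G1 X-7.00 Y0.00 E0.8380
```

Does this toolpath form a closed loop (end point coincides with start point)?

Start point (G0): (-7.00, 0.00). End point (last G1): the path returns to the start — closed.

yes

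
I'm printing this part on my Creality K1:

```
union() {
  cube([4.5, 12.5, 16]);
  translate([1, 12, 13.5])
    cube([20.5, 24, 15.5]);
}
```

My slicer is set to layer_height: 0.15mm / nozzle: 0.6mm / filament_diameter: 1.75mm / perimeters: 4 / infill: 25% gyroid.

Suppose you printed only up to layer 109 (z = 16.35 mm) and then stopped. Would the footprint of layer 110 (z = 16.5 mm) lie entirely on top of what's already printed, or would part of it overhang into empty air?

entirely on top

Compare the two slices. At z = 16.35: the cube is absent (z outside [0, 16]); the 20.5×24 cube at (1, 12) contributes its full rectangle (area 492.00 mm²); Merging all regions: only the 20.5×24 cube at (1, 12) is present, so the union is just that shape — area = 492.00 mm². At z = 16.5: the cube does not reach this height (z outside [0, 16]); the 20.5×24 cube at (1, 12) contributes its full rectangle (area 492.00 mm²); Taking the union: only the 20.5×24 cube at (1, 12) is present, so the union is just that shape — area = 492.00 mm². Checking containment: the cross-section at z = 16.5 is a subset of the cross-section at z = 16.35.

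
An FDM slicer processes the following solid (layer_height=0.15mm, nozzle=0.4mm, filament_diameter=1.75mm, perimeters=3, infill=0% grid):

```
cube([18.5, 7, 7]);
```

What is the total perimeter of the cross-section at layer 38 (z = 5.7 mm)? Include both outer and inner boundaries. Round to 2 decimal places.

51.00 mm

At z = 5.7 mm: the cube is present — its section is the full 18.5×7 rectangle (perimeter 51.00 mm). Overall, the cross-section is a single solid region. Total boundary length (outer) = 51.00 mm.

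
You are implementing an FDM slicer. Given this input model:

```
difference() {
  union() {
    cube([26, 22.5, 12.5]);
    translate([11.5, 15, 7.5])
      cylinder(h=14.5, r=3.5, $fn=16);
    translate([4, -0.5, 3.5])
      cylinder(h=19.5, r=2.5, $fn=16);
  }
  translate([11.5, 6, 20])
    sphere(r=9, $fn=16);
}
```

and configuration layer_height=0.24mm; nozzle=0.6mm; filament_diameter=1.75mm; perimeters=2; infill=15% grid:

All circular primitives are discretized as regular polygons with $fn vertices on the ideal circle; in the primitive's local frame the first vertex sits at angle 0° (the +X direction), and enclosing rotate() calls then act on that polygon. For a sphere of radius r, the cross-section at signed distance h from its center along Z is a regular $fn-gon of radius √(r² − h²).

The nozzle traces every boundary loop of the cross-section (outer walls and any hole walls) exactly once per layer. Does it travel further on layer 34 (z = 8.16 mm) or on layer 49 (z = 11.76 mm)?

Layer 34 (z = 8.16): the 26×22.5 cube contributes its full rectangle (perimeter 97.00 mm); the cylinder at (11.5, 15): section is a regular 16-gon, circumradius r=3.5 (perimeter = 2·16·3.500·sin(180°/16) = 21.85 mm); the r=2.5 cylinder at (4, -0.5) gives a regular 16-gon of circumradius 2.5 (constant along its height) (perimeter = 2·16·2.500·sin(180°/16) = 15.61 mm); Taking the union: the regions partially overlap (shared area 44.62 mm²), so the edge portions inside another operand are dropped and the merged outline is re-measured after clipping — boundary = 101.02 mm; the sphere at (11.5, 6) does not reach this height (|z−center|=11.840 > r=9); Taking the first minus the rest: none of the subtracted shapes is present at this height, so the result so far is unchanged — boundary = 101.02 mm. So its perimeter = 101.02 mm. Layer 49 (z = 11.76): the 26×22.5 cube contributes its full rectangle (perimeter 97.00 mm); the r=3.5 cylinder at (11.5, 15) gives a regular 16-gon of circumradius 3.5 (constant along its height) (perimeter = 2·16·3.500·sin(180°/16) = 21.85 mm); the cylinder at (4, -0.5): section is a regular 16-gon, circumradius r=2.5 (perimeter = 2·16·2.500·sin(180°/16) = 15.61 mm); Merging all regions: the regions partially overlap (shared area 44.62 mm²), so the edge portions inside another operand are dropped and the merged outline is re-measured after clipping — boundary = 101.02 mm; the sphere at (11.5, 6): section is a regular 16-gon, circumradius = √(r²−h²) = √(9²−8.24²) = 3.620 (perimeter = 2·16·3.620·sin(180°/16) = 22.60 mm); Subtracting the remaining from the first: starting from that combined region, the r=9 sphere at (11.5, 6) lies wholly inside it (removes its full 40.11 mm² and its 22.60 mm outline becomes a hole wall) — boundary (outer + 1 inner loop) = 123.62 mm. So its perimeter = 123.62 mm. Layer 49 is larger (123.62 vs 101.02 mm).

layer 49 (z = 11.76 mm)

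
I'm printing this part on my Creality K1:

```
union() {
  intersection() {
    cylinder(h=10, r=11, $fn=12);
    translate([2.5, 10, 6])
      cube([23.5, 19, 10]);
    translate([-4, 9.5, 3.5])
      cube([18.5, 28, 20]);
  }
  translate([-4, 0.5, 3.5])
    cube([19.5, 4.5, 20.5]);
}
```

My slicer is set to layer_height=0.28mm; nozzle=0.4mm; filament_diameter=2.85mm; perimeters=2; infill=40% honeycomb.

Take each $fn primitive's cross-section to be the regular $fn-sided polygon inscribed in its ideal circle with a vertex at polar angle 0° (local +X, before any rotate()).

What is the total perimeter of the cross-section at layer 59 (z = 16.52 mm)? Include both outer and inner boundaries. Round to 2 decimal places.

At z = 16.52 mm: the cylinder is not intersected at this z (z outside [0, 10]); the cube at (2.5, 10) is not intersected at this z (z outside [6, 16]); the cube at (-4, 9.5) is present — its section is the full 18.5×28 rectangle (perimeter 93.00 mm); After intersecting: at least one operand is absent at this height, so nothing remains; the 19.5×4.5 cube at (-4, 0.5) contributes its full rectangle (perimeter 48.00 mm); Combining (union): only the 19.5×4.5 cube at (-4, 0.5) is present, so the union is just that shape — boundary = 48.00 mm. Overall, the cross-section is a single solid region. Total boundary length (outer) = 48.00 mm.

48.00 mm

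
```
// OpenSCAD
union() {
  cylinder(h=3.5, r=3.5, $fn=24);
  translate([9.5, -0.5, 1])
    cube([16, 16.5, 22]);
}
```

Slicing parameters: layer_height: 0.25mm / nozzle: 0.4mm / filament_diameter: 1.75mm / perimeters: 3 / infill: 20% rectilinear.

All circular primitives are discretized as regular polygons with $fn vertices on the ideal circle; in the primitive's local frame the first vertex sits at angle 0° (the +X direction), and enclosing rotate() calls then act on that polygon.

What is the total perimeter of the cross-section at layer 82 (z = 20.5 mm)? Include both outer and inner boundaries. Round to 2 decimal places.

At z = 20.5 mm: the cylinder does not reach this height (z outside [0, 3.5]); the cube at (9.5, -0.5) is present — its section is the full 16×16.5 rectangle (perimeter 65.00 mm); Taking the union: only the 16×16.5 cube at (9.5, -0.5) is present, so the union is just that shape — boundary = 65.00 mm. Overall, the cross-section is a single solid region. Total boundary length (outer) = 65.00 mm.

65.00 mm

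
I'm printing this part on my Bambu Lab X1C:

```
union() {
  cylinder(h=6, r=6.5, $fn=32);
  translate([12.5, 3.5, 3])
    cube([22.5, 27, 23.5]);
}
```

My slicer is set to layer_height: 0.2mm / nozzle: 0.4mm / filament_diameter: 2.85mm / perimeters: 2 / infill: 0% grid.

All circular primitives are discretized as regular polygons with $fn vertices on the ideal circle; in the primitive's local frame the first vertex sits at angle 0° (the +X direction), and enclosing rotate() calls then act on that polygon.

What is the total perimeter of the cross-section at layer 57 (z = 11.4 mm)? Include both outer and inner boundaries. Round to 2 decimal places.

At z = 11.4 mm: the cylinder is not intersected at this z (z outside [0, 6]); the 22.5×27 cube at (12.5, 3.5) contributes its full rectangle (perimeter 99.00 mm); Combining (union): only the 22.5×27 cube at (12.5, 3.5) is present, so the union is just that shape — boundary = 99.00 mm. Overall, the cross-section is a single solid region. Total boundary length (outer) = 99.00 mm.

99.00 mm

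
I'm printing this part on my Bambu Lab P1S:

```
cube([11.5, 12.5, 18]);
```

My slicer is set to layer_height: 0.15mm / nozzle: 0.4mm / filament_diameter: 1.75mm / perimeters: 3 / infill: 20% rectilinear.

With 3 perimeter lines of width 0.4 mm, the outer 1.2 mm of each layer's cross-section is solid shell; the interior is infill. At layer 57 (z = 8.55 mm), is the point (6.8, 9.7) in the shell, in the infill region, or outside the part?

infill

At z = 8.55 mm: the cube is present — its section is the full 11.5×12.5 rectangle. Overall, the cross-section is a single solid region. The nearest boundary edge runs (11.50, 12.50)→(0.00, 12.50); distance from the point to it = 2.80 mm. The point is inside the cross-section and 2.80 mm from the nearest boundary — more than the 1.2 mm shell width (3 × 0.4), so it's in the infill interior.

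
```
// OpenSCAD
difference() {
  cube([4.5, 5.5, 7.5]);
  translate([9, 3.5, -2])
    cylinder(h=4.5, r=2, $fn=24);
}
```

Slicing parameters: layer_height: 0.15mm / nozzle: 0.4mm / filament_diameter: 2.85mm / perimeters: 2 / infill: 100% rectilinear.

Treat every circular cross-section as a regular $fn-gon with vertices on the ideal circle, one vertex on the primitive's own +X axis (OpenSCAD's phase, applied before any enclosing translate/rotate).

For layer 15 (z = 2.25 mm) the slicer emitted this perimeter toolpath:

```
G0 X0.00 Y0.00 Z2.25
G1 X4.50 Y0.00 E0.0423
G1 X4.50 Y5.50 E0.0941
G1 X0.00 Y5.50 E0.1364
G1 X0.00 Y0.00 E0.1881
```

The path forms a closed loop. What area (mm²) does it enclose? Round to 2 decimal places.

Apply the shoelace formula to the sequence of (X, Y) vertices; enclosed area = 24.75 mm².

24.75 mm²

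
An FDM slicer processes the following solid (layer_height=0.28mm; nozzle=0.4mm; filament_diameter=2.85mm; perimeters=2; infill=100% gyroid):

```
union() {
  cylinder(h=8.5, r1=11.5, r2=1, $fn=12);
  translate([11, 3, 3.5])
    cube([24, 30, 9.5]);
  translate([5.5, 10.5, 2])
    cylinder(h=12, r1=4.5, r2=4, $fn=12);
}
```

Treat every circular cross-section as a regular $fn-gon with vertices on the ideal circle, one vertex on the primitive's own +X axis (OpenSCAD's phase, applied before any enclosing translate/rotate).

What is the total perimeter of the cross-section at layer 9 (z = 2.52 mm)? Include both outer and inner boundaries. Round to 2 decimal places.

At z = 2.52 mm: the cone contributes a regular 12-gon of circumradius 8.387 (interpolated between r1=11.5 and r2=1 at t=0.296) (perimeter = 2·12·8.387·sin(180°/12) = 52.10 mm); the cube at (11, 3) is absent (z outside [3.5, 13]); the cone at (5.5, 10.5): at t=0.043 of its height the radius interpolates to r₁+(r₂−r₁)t = 4.478, giving a regular 12-gon of that circumradius (perimeter = 2·12·4.478·sin(180°/12) = 27.82 mm); Combining (union): the regions partially overlap (shared area 1.92 mm²), so the edge portions inside another operand are dropped and the merged outline is re-measured after clipping — boundary = 72.02 mm. Overall, the cross-section is a single solid region. Total boundary length (outer) = 72.02 mm.

72.02 mm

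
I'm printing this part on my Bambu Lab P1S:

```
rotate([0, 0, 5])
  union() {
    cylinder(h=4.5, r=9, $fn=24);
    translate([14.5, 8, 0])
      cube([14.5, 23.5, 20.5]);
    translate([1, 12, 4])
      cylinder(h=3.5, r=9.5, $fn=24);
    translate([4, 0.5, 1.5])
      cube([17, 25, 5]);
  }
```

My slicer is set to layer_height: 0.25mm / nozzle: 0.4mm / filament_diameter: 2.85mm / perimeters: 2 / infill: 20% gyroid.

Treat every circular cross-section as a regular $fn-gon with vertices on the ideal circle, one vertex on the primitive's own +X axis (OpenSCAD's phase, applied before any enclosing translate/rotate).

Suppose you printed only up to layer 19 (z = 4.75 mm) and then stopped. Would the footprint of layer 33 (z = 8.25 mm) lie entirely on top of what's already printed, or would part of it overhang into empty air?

Compare the two slices. At z = 4.75: the cylinder is absent (z outside [0, 4.5]); the cube at (14.5, 8) (footprint 14.5×23.5) is included at this height (area 340.75 mm²); the cylinder at (1, 12): section is a regular 24-gon, circumradius r=9.5 (area = (24/2)·9.500²·sin(360°/24) = 280.30 mm²); the cube at (4, 0.5) is present — its section is the full 17×25 rectangle (area 425.00 mm²); Merging all regions: the regions partially overlap — summed areas 1046.05 mm² minus the doubly-counted overlap 198.17 mm² gives 847.88 mm² — area = 847.88 mm²; (rotated 5° about Z; rotation is an isometry so areas/perimeters/island counts are preserved). At z = 8.25: the cylinder is absent (z outside [0, 4.5]); the cube at (14.5, 8) is present — its section is the full 14.5×23.5 rectangle (area 340.75 mm²); the cylinder at (1, 12) does not reach this height (z outside [4, 7.5]); the cube at (4, 0.5) does not reach this height (z outside [1.5, 6.5]); Merging all regions: only the 14.5×23.5 cube at (14.5, 8) is present, so the union is just that shape — area = 340.75 mm²; (rotated 5° about Z; rotation is an isometry so areas/perimeters/island counts are preserved). Checking containment: the cross-section at z = 8.25 is a subset of the cross-section at z = 4.75.

entirely on top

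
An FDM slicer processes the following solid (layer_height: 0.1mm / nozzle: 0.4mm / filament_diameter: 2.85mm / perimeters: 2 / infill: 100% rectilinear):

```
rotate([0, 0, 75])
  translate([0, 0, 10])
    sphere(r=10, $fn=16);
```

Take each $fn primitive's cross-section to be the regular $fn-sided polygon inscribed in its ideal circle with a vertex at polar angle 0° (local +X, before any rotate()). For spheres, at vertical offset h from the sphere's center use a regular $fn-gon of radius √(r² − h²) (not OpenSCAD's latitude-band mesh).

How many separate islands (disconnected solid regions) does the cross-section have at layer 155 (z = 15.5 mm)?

At z = 15.5 mm: the r=10 sphere contributes a regular 16-gon of circumradius √(10²−5.5²) = 8.352; (whole slice rotated 75° about Z — lengths, areas and connectivity unchanged). Overall, the cross-section is a single solid region. Island count = 1.

1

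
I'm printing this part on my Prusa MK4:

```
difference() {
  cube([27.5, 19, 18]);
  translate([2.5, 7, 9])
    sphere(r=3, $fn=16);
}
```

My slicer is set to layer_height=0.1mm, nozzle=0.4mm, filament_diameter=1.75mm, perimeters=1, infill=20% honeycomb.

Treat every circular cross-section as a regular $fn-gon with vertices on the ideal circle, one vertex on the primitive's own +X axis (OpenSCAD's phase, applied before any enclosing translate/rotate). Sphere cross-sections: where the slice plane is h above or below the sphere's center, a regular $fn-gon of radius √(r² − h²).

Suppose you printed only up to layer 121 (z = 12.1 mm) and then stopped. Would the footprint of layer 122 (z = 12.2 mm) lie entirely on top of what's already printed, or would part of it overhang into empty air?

Compare the two slices. At z = 12.1: the cube is present — its section is the full 27.5×19 rectangle (area 522.50 mm²); the sphere at (2.5, 7) is absent (|z−center|=3.100 > r=3); Subtracting the remaining from the first: none of the subtracted shapes is present at this height, so the 27.5×19 cube is unchanged — area = 522.50 mm². At z = 12.2: the cube is present — its section is the full 27.5×19 rectangle (area 522.50 mm²); the sphere at (2.5, 7) does not reach this height (|z−center|=3.200 > r=3); After the difference (first − rest): none of the subtracted shapes is present at this height, so the 27.5×19 cube is unchanged — area = 522.50 mm². Checking containment: the cross-section at z = 12.2 is a subset of the cross-section at z = 12.1.

entirely on top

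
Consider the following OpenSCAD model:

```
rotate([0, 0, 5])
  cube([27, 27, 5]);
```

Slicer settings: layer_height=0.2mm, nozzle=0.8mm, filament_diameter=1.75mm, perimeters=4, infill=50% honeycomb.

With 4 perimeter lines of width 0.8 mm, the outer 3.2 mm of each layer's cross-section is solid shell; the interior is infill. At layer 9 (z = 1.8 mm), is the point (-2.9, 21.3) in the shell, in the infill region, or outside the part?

At z = 1.8 mm: the cube is present — its section is the full 27×27 rectangle; (whole slice rotated 5° about Z — lengths, areas and connectivity unchanged). Overall, the cross-section is a single solid region. Undo the 5° rotation: the query point maps to (-1.033, 21.472) in the un-rotated model frame. The nearest boundary edge runs (0.00, 27.00)→(0.00, 0.00); distance from the point to it = 1.03 mm. The point is not inside any of the regions above, so it lies outside the cross-section (1.03 mm from the nearest boundary).

outside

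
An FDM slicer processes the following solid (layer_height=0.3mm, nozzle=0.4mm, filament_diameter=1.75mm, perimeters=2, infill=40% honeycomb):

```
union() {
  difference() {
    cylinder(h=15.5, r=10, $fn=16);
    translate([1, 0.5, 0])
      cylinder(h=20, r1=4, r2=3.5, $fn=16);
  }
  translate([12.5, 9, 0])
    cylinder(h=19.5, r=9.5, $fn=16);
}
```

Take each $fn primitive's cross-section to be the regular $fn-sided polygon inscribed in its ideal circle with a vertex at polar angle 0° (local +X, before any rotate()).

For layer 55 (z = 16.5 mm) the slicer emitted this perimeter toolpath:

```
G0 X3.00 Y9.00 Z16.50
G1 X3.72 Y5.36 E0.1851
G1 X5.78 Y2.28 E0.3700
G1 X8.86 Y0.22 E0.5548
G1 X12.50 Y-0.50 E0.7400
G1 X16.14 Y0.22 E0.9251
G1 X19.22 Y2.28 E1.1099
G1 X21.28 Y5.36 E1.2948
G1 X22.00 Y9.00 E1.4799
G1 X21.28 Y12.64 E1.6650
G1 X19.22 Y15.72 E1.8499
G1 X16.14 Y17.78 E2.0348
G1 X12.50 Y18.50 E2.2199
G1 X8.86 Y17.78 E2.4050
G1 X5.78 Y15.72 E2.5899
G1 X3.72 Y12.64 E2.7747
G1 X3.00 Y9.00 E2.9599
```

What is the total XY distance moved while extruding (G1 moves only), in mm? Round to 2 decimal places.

59.33 mm

Sum the Euclidean lengths of each G1 segment: total = 59.33 mm.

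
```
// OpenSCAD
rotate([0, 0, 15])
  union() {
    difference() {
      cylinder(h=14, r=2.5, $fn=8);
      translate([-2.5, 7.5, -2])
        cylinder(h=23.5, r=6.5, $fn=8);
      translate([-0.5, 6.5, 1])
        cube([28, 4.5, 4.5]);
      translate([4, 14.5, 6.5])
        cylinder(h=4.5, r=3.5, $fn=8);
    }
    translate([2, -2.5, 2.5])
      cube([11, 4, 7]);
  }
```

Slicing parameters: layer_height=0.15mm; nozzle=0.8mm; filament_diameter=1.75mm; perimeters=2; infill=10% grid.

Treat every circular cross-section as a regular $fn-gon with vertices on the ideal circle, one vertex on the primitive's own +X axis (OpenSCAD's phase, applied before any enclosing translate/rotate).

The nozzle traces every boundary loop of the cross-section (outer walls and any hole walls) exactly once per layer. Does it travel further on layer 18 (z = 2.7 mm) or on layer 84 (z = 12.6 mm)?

Layer 18 (z = 2.7): the r=2.5 cylinder gives a regular 8-gon of circumradius 2.5 (constant along its height) (perimeter = 2·8·2.500·sin(180°/8) = 15.31 mm); the r=6.5 cylinder at (-2.5, 7.5) gives a regular 8-gon of circumradius 6.5 (constant along its height) (perimeter = 2·8·6.500·sin(180°/8) = 39.80 mm); the 28×4.5 cube at (-0.5, 6.5) contributes its full rectangle (perimeter 65.00 mm); the cylinder at (4, 14.5) does not reach this height (z outside [6.5, 11]); Subtracting the remaining from the first: starting from the r=2.5 cylinder, the r=6.5 cylinder at (-2.5, 7.5) partially overlaps it — only the 1.01 mm² overlap (of its 119.50 mm²) is removed, clipping the outline; the 28×4.5 cube at (-0.5, 6.5) misses the remaining region (no effect) — boundary = 14.95 mm; the cube at (2, -2.5) (footprint 11×4) is included at this height (perimeter 30.00 mm); Combining (union): the regions partially overlap (shared area 0.60 mm²), so the edge portions inside another operand are dropped and the merged outline is re-measured after clipping — boundary = 39.92 mm; (whole slice rotated 15° about Z — lengths, areas and connectivity unchanged). So its perimeter = 39.92 mm. Layer 84 (z = 12.6): the cylinder: section is a regular 8-gon, circumradius r=2.5 (perimeter = 2·8·2.500·sin(180°/8) = 15.31 mm); the r=6.5 cylinder at (-2.5, 7.5) gives a regular 8-gon of circumradius 6.5 (constant along its height) (perimeter = 2·8·6.500·sin(180°/8) = 39.80 mm); the cube at (-0.5, 6.5) is absent (z outside [1, 5.5]); the cylinder at (4, 14.5) is not intersected at this z (z outside [6.5, 11]); Taking the first minus the rest: starting from the r=2.5 cylinder, the r=6.5 cylinder at (-2.5, 7.5) partially overlaps it — only the 1.01 mm² overlap (of its 119.50 mm²) is removed, clipping the outline — boundary = 14.95 mm; the cube at (2, -2.5) does not reach this height (z outside [2.5, 9.5]); Combining (union): only the result so far is present, so the union is just that shape — boundary = 14.95 mm; (whole slice rotated 15° about Z — lengths, areas and connectivity unchanged). So its perimeter = 14.95 mm. Layer 18 is larger (39.92 vs 14.95 mm).

layer 18 (z = 2.7 mm)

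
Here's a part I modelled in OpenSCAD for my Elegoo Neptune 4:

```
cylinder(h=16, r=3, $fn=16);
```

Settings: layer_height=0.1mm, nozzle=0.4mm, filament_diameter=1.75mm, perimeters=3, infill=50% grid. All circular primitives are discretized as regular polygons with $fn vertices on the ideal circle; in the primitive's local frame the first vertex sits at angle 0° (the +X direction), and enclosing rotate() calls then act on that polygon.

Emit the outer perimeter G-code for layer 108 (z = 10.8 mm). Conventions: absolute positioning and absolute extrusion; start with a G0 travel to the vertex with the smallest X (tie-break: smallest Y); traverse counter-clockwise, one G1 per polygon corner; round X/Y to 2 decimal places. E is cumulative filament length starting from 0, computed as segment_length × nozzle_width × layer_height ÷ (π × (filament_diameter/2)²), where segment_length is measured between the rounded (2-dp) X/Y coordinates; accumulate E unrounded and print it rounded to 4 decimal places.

G0 X-3.00 Y0.00 Z10.80
G1 X-2.77 Y-1.15 E0.0195
G1 X-2.12 Y-2.12 E0.0389
G1 X-1.15 Y-2.77 E0.0583
G1 X0.00 Y-3.00 E0.0778
G1 X1.15 Y-2.77 E0.0973
G1 X2.12 Y-2.12 E0.1168
G1 X2.77 Y-1.15 E0.1362
G1 X3.00 Y0.00 E0.1557
G1 X2.77 Y1.15 E0.1752
G1 X2.12 Y2.12 E0.1946
G1 X1.15 Y2.77 E0.2140
G1 X0.00 Y3.00 E0.2335
G1 X-1.15 Y2.77 E0.2530
G1 X-2.12 Y2.12 E0.2724
G1 X-2.77 Y1.15 E0.2919
G1 X-3.00 Y0.00 E0.3114

At z = 10.8 mm: the r=3 cylinder contributes a regular 16-gon of circumradius 3. The outline is a single polygon with 16 vertices. Extrusion per mm of travel: 0.4 × 0.1 / (π × 0.875²) = 0.016630. Accumulating E over each segment gives final E = 0.3114.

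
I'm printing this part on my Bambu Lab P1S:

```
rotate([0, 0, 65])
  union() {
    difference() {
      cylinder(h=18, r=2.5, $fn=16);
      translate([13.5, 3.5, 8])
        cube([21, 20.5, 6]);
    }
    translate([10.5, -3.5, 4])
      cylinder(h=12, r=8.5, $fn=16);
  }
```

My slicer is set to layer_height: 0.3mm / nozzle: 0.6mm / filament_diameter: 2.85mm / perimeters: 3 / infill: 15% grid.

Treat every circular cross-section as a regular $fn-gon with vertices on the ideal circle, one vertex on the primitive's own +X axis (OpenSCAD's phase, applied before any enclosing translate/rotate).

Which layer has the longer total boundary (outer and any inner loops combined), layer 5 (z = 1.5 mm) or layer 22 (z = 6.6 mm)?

layer 22 (z = 6.6 mm)

Layer 5 (z = 1.5): the cylinder: section is a regular 16-gon, circumradius r=2.5 (perimeter = 2·16·2.500·sin(180°/16) = 15.61 mm); the cube at (13.5, 3.5) is not intersected at this z (z outside [8, 14]); Taking the first minus the rest: none of the subtracted shapes is present at this height, so the r=2.5 cylinder is unchanged — boundary = 15.61 mm; the cylinder at (10.5, -3.5) is absent (z outside [4, 16]); Taking the union: only the result so far is present, so the union is just that shape — boundary = 15.61 mm; (whole slice rotated 65° about Z — lengths, areas and connectivity unchanged). So its perimeter = 15.61 mm. Layer 22 (z = 6.6): the cylinder: section is a regular 16-gon, circumradius r=2.5 (perimeter = 2·16·2.500·sin(180°/16) = 15.61 mm); the cube at (13.5, 3.5) does not reach this height (z outside [8, 14]); Subtracting the remaining from the first: none of the subtracted shapes is present at this height, so the r=2.5 cylinder is unchanged — boundary = 15.61 mm; the r=8.5 cylinder at (10.5, -3.5) contributes a regular 16-gon of circumradius 8.5 (perimeter = 2·16·8.500·sin(180°/16) = 53.06 mm); Merging all regions: the 2 present regions are separate (no shared area or edge), so areas and boundary lengths simply add and each stays a separate island — boundary = 68.67 mm; (whole slice rotated 65° about Z — lengths, areas and connectivity unchanged). So its perimeter = 68.67 mm. Layer 22 is larger (68.67 vs 15.61 mm).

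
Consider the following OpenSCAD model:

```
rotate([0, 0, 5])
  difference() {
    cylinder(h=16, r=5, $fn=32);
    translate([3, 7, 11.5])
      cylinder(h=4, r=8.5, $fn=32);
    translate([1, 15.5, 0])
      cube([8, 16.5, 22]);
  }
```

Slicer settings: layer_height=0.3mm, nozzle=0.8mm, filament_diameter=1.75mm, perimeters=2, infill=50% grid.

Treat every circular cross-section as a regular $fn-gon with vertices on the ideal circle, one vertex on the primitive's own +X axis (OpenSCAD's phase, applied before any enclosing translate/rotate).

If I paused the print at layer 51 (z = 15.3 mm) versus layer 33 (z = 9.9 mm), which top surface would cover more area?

Layer 51 (z = 15.3): the r=5 cylinder gives a regular 32-gon of circumradius 5 (constant along its height) (area = (32/2)·5.000²·sin(360°/32) = 78.04 mm²); the cylinder at (3, 7): section is a regular 32-gon, circumradius r=8.5 (area = (32/2)·8.500²·sin(360°/32) = 225.52 mm²); the cube at (1, 15.5) is present — its section is the full 8×16.5 rectangle (area 132.00 mm²); After the difference (first − rest): starting from the r=5 cylinder (78.04 mm²), the r=8.5 cylinder at (3, 7) partially overlaps it — only the 42.44 mm² overlap (of its 225.52 mm²) is removed, clipping the outline; the 8×16.5 cube at (1, 15.5) misses the remaining region (no effect) — area = 35.60 mm²; (whole slice rotated 5° about Z — lengths, areas and connectivity unchanged). So its area = 35.60 mm². Layer 33 (z = 9.9): the r=5 cylinder gives a regular 32-gon of circumradius 5 (constant along its height) (area = (32/2)·5.000²·sin(360°/32) = 78.04 mm²); the cylinder at (3, 7) does not reach this height (z outside [11.5, 15.5]); the cube at (1, 15.5) (footprint 8×16.5) is included at this height (area 132.00 mm²); Taking the first minus the rest: starting from the r=5 cylinder (78.04 mm²), the 8×16.5 cube at (1, 15.5) misses the remaining region (no effect) — area = 78.04 mm²; (whole slice rotated 5° about Z — lengths, areas and connectivity unchanged). So its area = 78.04 mm². Layer 33 is larger (78.04 vs 35.60 mm²).

layer 33 (z = 9.9 mm)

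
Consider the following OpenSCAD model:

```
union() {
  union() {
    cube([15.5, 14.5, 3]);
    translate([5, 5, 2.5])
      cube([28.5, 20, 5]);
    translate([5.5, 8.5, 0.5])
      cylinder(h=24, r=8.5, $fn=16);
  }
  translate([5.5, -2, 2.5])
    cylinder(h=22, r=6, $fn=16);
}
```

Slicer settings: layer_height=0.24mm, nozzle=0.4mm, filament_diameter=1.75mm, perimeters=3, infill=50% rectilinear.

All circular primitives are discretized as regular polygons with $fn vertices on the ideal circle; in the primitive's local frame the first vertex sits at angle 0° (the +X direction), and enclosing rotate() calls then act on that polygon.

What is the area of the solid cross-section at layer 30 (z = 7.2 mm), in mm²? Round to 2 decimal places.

At z = 7.2 mm: the cube is absent (z outside [0, 3]); the 28.5×20 cube at (5, 5) contributes its full rectangle (area 570.00 mm²); the cylinder at (5.5, 8.5): section is a regular 16-gon, circumradius r=8.5 (area = (16/2)·8.500²·sin(360°/16) = 221.19 mm²); Merging all regions: the regions partially overlap — summed areas 791.19 mm² minus the doubly-counted overlap 89.79 mm² gives 701.40 mm² — area = 701.40 mm²; the r=6 cylinder at (5.5, -2) gives a regular 16-gon of circumradius 6 (constant along its height) (area = (16/2)·6.000²·sin(360°/16) = 110.21 mm²); Taking the union: the regions partially overlap — summed areas 811.61 mm² minus the doubly-counted overlap 24.95 mm² gives 786.67 mm² — area = 786.67 mm². Overall, the cross-section is a single solid region. Net area = 786.67 mm².

786.67 mm²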